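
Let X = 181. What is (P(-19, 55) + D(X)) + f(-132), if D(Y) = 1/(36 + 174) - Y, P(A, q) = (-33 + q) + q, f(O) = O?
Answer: -49559/210 ≈ -236.00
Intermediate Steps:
P(A, q) = -33 + 2*q
D(Y) = 1/210 - Y
(P(-19, 55) + D(X)) + f(-132) = ((-33 + 2*55) + (1/210 - 1*181)) - 132 = ((-33 + 110) + (1/210 - 181)) - 132 = (77 - 38009/210) - 132 = -21839/210 - 132 = -49559/210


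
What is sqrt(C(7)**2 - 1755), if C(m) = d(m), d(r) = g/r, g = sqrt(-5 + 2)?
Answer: I*sqrt(85998)/7 ≈ 41.893*I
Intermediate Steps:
g = I*sqrt(3) (g = sqrt(-3) = I*sqrt(3) ≈ 1.732*I)
d(r) = I*sqrt(3)/r (d(r) = (I*sqrt(3))/r = I*sqrt(3)/r)
C(m) = I*sqrt(3)/m
sqrt(C(7)**2 - 1755) = sqrt((I*sqrt(3)/7)**2 - 1755) = sqrt(-3/49 - 1755) = sqrt(-85998/49) = I*sqrt(85998)/7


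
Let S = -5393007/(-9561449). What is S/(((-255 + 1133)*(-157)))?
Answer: -5393007/1318007498854 ≈ -4.0918e-6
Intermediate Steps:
S = 5393007/9561449 (S = -5393007*(-1/9561449) = 5393007/9561449 ≈ 0.56404)
S/(((-255 + 1133)*(-157))) = 5393007/(9561449*(((-255 + 1133)*(-157)))) = 5393007/(9561449*((878*(-157)))) = (5393007/9561449)/(-137846) = (5393007/9561449)*(-1/137846) = -5393007/1318007498854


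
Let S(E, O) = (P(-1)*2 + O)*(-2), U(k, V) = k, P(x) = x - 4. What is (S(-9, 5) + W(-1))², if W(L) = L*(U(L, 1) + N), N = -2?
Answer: 169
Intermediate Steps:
P(x) = -4 + x
S(E, O) = 20 - 2*O (S(E, O) = ((-4 - 1)*2 + O)*(-2) = (-5*2 + O)*(-2) = (-10 + O)*(-2) = 20 - 2*O)
W(L) = L*(-2 + L) (W(L) = L*(L - 2) = L*(-2 + L))
(S(-9, 5) + W(-1))² = ((20 - 2*5) - (-2 - 1))² = ((20 - 10) - 1*(-3))² = (10 + 3)² = 13² = 169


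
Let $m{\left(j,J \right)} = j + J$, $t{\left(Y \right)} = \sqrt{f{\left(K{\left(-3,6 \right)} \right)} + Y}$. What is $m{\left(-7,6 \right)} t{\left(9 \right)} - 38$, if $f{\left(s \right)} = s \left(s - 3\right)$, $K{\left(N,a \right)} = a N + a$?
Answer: $-38 - 3 \sqrt{21} \approx -51.748$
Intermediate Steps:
$K{\left(N,a \right)} = a + N a$ ($K{\left(N,a \right)} = N a + a = a + N a$)
$f{\left(s \right)} = s \left(-3 + s\right)$
$t{\left(Y \right)} = \sqrt{180 + Y}$ ($t{\left(Y \right)} = \sqrt{6 \left(1 - 3\right) \left(-3 + 6 \left(1 - 3\right)\right) + Y} = \sqrt{6 \left(-2\right) \left(-3 + 6 \left(-2\right)\right) + Y} = \sqrt{- 12 \left(-3 - 12\right) + Y} = \sqrt{\left(-12\right) \left(-15\right) + Y} = \sqrt{180 + Y}$)
$m{\left(j,J \right)} = J + j$
$m{\left(-7,6 \right)} t{\left(9 \right)} - 38 = \left(6 - 7\right) \sqrt{180 + 9} - 38 = - \sqrt{189} - 38 = - 3 \sqrt{21} - 38 = -38 - 3 \sqrt{21}$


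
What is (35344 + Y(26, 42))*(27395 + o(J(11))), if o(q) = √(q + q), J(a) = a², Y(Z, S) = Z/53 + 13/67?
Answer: 3438318370125/3551 + 1380598725*√2/3551 ≈ 9.6882e+8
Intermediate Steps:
Y(Z, S) = 13/67 + Z/53 (Y(Z, S) = Z*(1/53) + 13*(1/67) = Z/53 + 13/67 = 13/67 + Z/53)
o(q) = √2*√q (o(q) = √(2*q) = √2*√q)
(35344 + Y(26, 42))*(27395 + o(J(11))) = (35344 + (13/67 + (1/53)*26))*(27395 + √2*√(11²)) = (35344 + (13/67 + 26/53))*(27395 + √2*√121) = (35344 + 2431/3551)*(27395 + √2*11) = 125508975*(27395 + 11*√2)/3551 = 3438318370125/3551 + 1380598725*√2/3551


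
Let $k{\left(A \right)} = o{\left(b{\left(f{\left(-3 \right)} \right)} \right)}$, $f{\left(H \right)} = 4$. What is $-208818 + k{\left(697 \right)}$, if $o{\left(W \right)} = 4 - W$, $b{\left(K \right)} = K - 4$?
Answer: $-208814$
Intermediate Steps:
$b{\left(K \right)} = -4 + K$
$k{\left(A \right)} = 4$ ($k{\left(A \right)} = 4 - \left(-4 + 4\right) = 4 - 0 = 4 + 0 = 4$)
$-208818 + k{\left(697 \right)} = -208818 + 4 = -208814$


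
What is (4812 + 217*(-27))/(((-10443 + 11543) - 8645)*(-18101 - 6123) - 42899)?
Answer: -1047/182727181 ≈ -5.7299e-6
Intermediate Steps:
(4812 + 217*(-27))/(((-10443 + 11543) - 8645)*(-18101 - 6123) - 42899) = (4812 - 5859)/((1100 - 8645)*(-24224) - 42899) = -1047/(-7545*(-24224) - 42899) = -1047/(182770080 - 42899) = -1047/182727181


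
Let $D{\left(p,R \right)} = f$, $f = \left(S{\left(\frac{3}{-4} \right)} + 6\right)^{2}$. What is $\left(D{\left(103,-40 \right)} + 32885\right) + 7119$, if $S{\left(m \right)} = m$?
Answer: $\frac{640505}{16} \approx 40032.0$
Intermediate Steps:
$f = \frac{441}{16}$ ($f = \left(\frac{3}{-4} + 6\right)^{2} = \left(3 \left(- \frac{1}{4}\right) + 6\right)^{2} = \left(- \frac{3}{4} + 6\right)^{2} = \left(\frac{21}{4}\right)^{2} = \frac{441}{16} \approx 27.563$)
$D{\left(p,R \right)} = \frac{441}{16}$
$\left(D{\left(103,-40 \right)} + 32885\right) + 7119 = \left(\frac{441}{16} + 32885\right) + 7119 = \frac{526601}{16} + 7119 = \frac{640505}{16}$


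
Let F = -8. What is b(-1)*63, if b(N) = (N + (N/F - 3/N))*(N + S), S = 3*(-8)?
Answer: -26775/8 ≈ -3346.9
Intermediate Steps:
S = -24
b(N) = (-24 + N)*(-3/N + 7*N/8) (b(N) = (N + (N/(-8) - 3/N))*(N - 24) = (N + (N*(-⅛) - 3/N))*(-24 + N) = (N + (-N/8 - 3/N))*(-24 + N) = (N + (-3/N - N/8))*(-24 + N) = (-3/N + 7*N/8)*(-24 + N) = (-24 + N)*(-3/N + 7*N/8))
b(-1)*63 = (-3 - 21*(-1) + 72/(-1) + (7/8)*(-1)²)*63 = (-3 + 21 + 72*(-1) + (7/8)*1)*63 = (-3 + 21 - 72 + 7/8)*63 = -425/8*63 = -26775/8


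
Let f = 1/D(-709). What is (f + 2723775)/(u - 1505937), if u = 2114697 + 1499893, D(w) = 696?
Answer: 1895747401/1467622488 ≈ 1.2917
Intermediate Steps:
u = 3614590
f = 1/696 ≈ 0.0014368
(f + 2723775)/(u - 1505937) = (1/696 + 2723775)/(3614590 - 1505937) = (1895747401/696)/2108653 = (1895747401/696)*(1/2108653) = 1895747401/1467622488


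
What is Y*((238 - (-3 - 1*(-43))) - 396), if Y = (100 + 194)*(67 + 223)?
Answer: -16881480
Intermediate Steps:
Y = 85260 (Y = 294*290 = 85260)
Y*((238 - (-3 - 1*(-43))) - 396) = 85260*((238 - (-3 - 1*(-43))) - 396) = 85260*((238 - (-3 + 43)) - 396) = 85260*((238 - 1*40) - 396) = 85260*((238 - 40) - 396) = 85260*(198 - 396) = 85260*(-198) = -16881480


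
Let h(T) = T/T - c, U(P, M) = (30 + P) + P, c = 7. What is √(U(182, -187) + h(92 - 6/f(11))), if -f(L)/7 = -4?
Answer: 2*√97 ≈ 19.698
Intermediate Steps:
f(L) = 28 (f(L) = -7*(-4) = 28)
U(P, M) = 30 + 2*P
h(T) = -6 (h(T) = T/T - 1*7 = 1 - 7 = -6)
√(U(182, -187) + h(92 - 6/f(11))) = √((30 + 2*182) - 6) = √((30 + 364) - 6) = √(394 - 6) = √388 = 2*√97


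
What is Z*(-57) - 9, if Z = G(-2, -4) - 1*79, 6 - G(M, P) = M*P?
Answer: 4608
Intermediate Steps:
G(M, P) = 6 - M*P
Z = -81 (Z = (6 - 1*(-2)*(-4)) - 1*79 = (6 - 8) - 79 = -2 - 79 = -81)
Z*(-57) - 9 = -81*(-57) - 9 = 4617 - 9 = 4608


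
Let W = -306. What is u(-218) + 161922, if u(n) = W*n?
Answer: 228630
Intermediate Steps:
u(n) = -306*n
u(-218) + 161922 = -306*(-218) + 161922 = 66708 + 161922 = 228630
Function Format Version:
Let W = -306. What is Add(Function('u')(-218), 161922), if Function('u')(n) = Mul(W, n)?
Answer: 228630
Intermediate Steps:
Function('u')(n) = Mul(-306, n)
Add(Function('u')(-218), 161922) = Add(Mul(-306, -218), 161922) = Add(66708, 161922) = 228630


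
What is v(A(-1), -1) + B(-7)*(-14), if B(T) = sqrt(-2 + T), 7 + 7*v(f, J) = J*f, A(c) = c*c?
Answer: -8/7 - 42*I ≈ -1.1429 - 42.0*I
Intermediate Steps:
A(c) = c**2
v(f, J) = -1 + J*f/7 (v(f, J) = -1 + (J*f)/7 = -1 + J*f/7)
v(A(-1), -1) + B(-7)*(-14) = (-1 + (1/7)*(-1)*(-1)**2) + sqrt(-2 - 7)*(-14) = (-1 + (1/7)*(-1)*1) + sqrt(-9)*(-14) = (-1 - 1/7) + (3*I)*(-14) = -8/7 - 42*I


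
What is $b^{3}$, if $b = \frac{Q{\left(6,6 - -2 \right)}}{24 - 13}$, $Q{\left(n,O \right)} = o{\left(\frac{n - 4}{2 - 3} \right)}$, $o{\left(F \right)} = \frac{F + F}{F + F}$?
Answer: $\frac{1}{1331} \approx 0.00075131$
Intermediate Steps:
$o{\left(F \right)} = 1$ ($o{\left(F \right)} = \frac{2 F}{2 F} = 2 F \frac{1}{2 F} = 1$)
$Q{\left(n,O \right)} = 1$
$b = \frac{1}{11}$ ($b = 1 \frac{1}{24 - 13} = 1 \cdot \frac{1}{11} = \frac{1}{11} \approx 0.090909$)
$b^{3} = \left(\frac{1}{11}\right)^{3} = \frac{1}{1331}$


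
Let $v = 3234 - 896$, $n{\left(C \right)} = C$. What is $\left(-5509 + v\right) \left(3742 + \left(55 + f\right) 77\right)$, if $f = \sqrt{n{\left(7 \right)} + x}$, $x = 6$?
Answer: $-25295067 - 244167 \sqrt{13} \approx -2.6175 \cdot 10^{7}$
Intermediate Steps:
$f = \sqrt{13}$ ($f = \sqrt{7 + 6} = \sqrt{13} \approx 3.6056$)
$v = 2338$ ($v = 3234 - 896 = 2338$)
$\left(-5509 + v\right) \left(3742 + \left(55 + f\right) 77\right) = \left(-5509 + 2338\right) \left(3742 + \left(55 + \sqrt{13}\right) 77\right) = - 3171 \left(3742 + \left(4235 + 77 \sqrt{13}\right)\right) = - 3171 \left(7977 + 77 \sqrt{13}\right) = -25295067 - 244167 \sqrt{13}$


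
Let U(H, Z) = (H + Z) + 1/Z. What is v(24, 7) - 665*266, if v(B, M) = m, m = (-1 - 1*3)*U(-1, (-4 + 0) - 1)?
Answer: -884326/5 ≈ -1.7687e+5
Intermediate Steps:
U(H, Z) = H + Z + 1/Z
m = 124/5 (m = (-1 - 1*3)*(-1 + ((-4 + 0) - 1) + 1/((-4 + 0) - 1)) = (-1 - 3)*(-1 + (-4 - 1) + 1/(-4 - 1)) = -4*(-1 - 5 + 1/(-5)) = -4*(-1 - 5 - 1/5) = -4*(-31/5) = 124/5 ≈ 24.800)
v(B, M) = 124/5
v(24, 7) - 665*266 = 124/5 - 665*266 = 124/5 - 176890 = -884326/5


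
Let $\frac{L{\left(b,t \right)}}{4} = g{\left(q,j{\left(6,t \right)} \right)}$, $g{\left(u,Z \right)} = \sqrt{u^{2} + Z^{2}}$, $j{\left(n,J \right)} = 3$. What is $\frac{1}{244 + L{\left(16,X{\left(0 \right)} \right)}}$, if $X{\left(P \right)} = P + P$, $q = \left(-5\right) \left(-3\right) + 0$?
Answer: $\frac{61}{13948} - \frac{3 \sqrt{26}}{13948} \approx 0.0032767$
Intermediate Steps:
$q = 15$ ($q = 15 + 0 = 15$)
$X{\left(P \right)} = 2 P$
$g{\left(u,Z \right)} = \sqrt{Z^{2} + u^{2}}$
$L{\left(b,t \right)} = 12 \sqrt{26}$ ($L{\left(b,t \right)} = 4 \sqrt{3^{2} + 15^{2}} = 4 \sqrt{9 + 225} = 4 \sqrt{234} = 4 \cdot 3 \sqrt{26} = 12 \sqrt{26}$)
$\frac{1}{244 + L{\left(16,X{\left(0 \right)} \right)}} = \frac{1}{244 + 12 \sqrt{26}}$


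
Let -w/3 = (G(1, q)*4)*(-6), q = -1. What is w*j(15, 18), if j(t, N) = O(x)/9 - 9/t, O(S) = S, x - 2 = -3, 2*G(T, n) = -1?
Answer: 128/5 ≈ 25.600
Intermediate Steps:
G(T, n) = -1/2 (G(T, n) = (1/2)*(-1) = -1/2)
x = -1 (x = 2 - 3 = -1)
w = -36 (w = -3*(-1/2*4)*(-6) = -(-6)*(-6) = -3*12 = -36)
j(t, N) = -1/9 - 9/t
w*j(15, 18) = -4*(-81 - 1*15)/15 = -4*(-81 - 15)/15 = -4*(-96)/15 = -36*(-32/45) = 128/5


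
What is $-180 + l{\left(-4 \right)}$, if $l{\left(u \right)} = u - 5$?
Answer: $-189$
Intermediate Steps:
$l{\left(u \right)} = -5 + u$
$-180 + l{\left(-4 \right)} = -180 - 9 = -189$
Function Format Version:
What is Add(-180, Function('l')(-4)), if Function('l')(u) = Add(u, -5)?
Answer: -189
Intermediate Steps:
Function('l')(u) = Add(-5, u)
Add(-180, Function('l')(-4)) = Add(-180, Add(-5, -4)) = Add(-180, -9) = -189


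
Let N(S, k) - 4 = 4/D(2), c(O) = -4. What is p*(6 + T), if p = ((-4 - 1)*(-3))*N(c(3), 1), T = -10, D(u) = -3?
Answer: -160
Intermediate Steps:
N(S, k) = 8/3 (N(S, k) = 4 + 4/(-3) = 4 + 4*(-⅓) = 4 - 4/3 = 8/3)
p = 40 (p = ((-4 - 1)*(-3))*(8/3) = -5*(-3)*(8/3) = 15*(8/3) = 40)
p*(6 + T) = 40*(6 - 10) = 40*(-4) = -160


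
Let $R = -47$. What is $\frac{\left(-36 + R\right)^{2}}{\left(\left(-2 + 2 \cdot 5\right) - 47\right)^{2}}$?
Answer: $\frac{6889}{1521} \approx 4.5293$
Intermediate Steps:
$\frac{\left(-36 + R\right)^{2}}{\left(\left(-2 + 2 \cdot 5\right) - 47\right)^{2}} = \frac{\left(-36 - 47\right)^{2}}{\left(\left(-2 + 2 \cdot 5\right) - 47\right)^{2}} = \frac{\left(-83\right)^{2}}{\left(\left(-2 + 10\right) - 47\right)^{2}} = \frac{6889}{\left(8 - 47\right)^{2}} = \frac{6889}{\left(-39\right)^{2}} = \frac{6889}{1521}$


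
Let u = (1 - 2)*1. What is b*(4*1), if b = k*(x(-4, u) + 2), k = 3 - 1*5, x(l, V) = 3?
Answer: -40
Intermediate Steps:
u = -1 (u = -1*1 = -1)
k = -2 (k = 3 - 5 = -2)
b = -10 (b = -2*(3 + 2) = -2*5 = -10)
b*(4*1) = -40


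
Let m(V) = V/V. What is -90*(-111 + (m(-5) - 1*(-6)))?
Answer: 9360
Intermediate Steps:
m(V) = 1
-90*(-111 + (m(-5) - 1*(-6))) = -90*(-111 + (1 - 1*(-6))) = -90*(-111 + (1 + 6)) = -90*(-111 + 7) = -90*(-104) = 9360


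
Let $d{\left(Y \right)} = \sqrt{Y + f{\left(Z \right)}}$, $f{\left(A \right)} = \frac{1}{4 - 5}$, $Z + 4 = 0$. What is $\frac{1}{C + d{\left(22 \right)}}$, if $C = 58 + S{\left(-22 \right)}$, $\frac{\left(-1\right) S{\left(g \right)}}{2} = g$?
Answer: $\frac{34}{3461} - \frac{\sqrt{21}}{10383} \approx 0.0093824$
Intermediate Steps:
$Z = -4$ ($Z = -4 + 0 = -4$)
$f{\left(A \right)} = -1$ ($f{\left(A \right)} = \frac{1}{-1} = -1$)
$S{\left(g \right)} = - 2 g$
$C = 102$ ($C = 58 - -44 = 58 + 44 = 102$)
$d{\left(Y \right)} = \sqrt{-1 + Y}$ ($d{\left(Y \right)} = \sqrt{Y - 1} = \sqrt{-1 + Y}$)
$\frac{1}{C + d{\left(22 \right)}} = \frac{1}{102 + \sqrt{-1 + 22}} = \frac{1}{102 + \sqrt{21}}$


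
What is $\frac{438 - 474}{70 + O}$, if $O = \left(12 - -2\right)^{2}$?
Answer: $- \frac{18}{133} \approx -0.13534$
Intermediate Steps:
$O = 196$ ($O = \left(12 + \left(-3 + 5\right)\right)^{2} = \left(12 + 2\right)^{2} = 14^{2} = 196$)
$\frac{438 - 474}{70 + O} = \frac{438 - 474}{70 + 196} = - \frac{36}{266} = \left(-36\right) \frac{1}{266} = - \frac{18}{133}$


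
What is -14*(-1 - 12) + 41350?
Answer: 41532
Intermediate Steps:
-14*(-1 - 12) + 41350 = -14*(-13) + 41350 = 182 + 41350 = 41532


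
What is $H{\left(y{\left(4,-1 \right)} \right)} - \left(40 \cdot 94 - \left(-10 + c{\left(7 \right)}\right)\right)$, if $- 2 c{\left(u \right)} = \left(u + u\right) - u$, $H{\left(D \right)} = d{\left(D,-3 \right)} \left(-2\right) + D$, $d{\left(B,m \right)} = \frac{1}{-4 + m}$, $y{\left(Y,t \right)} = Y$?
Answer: $- \frac{52769}{14} \approx -3769.2$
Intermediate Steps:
$H{\left(D \right)} = \frac{2}{7} + D$ ($H{\left(D \right)} = \frac{1}{-4 - 3} \left(-2\right) + D = \frac{1}{-7} \left(-2\right) + D = \left(- \frac{1}{7}\right) \left(-2\right) + D = \frac{2}{7} + D$)
$c{\left(u \right)} = - \frac{u}{2}$ ($c{\left(u \right)} = - \frac{\left(u + u\right) - u}{2} = - \frac{2 u - u}{2} = - \frac{u}{2}$)
$H{\left(y{\left(4,-1 \right)} \right)} - \left(40 \cdot 94 - \left(-10 + c{\left(7 \right)}\right)\right) = \left(\frac{2}{7} + 4\right) - \left(40 \cdot 94 + \left(10 - \left(- \frac{1}{2}\right) 7\right)\right) = \frac{30}{7} - \left(3760 + \left(10 - - \frac{7}{2}\right)\right) = \frac{30}{7} - \left(3760 + \left(10 + \frac{7}{2}\right)\right) = \frac{30}{7} - \left(3760 + \frac{27}{2}\right) = \frac{30}{7} - \frac{7547}{2} = - \frac{52769}{14}$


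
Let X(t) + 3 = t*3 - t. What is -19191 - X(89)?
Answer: -19366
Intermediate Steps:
X(t) = -3 + 2*t (X(t) = -3 + (t*3 - t) = -3 + (3*t - t) = -3 + 2*t)
-19191 - X(89) = -19191 - (-3 + 2*89) = -19191 - (-3 + 178) = -19191 - 1*175 = -19191 - 175 = -19366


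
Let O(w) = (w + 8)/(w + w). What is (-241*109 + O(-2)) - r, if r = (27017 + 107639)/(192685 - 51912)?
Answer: -7396623505/281546 ≈ -26271.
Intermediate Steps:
O(w) = (8 + w)/(2*w) (O(w) = (8 + w)/((2*w)) = (8 + w)*(1/(2*w)) = (8 + w)/(2*w))
r = 134656/140773 ≈ 0.95655
(-241*109 + O(-2)) - r = (-241*109 + (½)*(8 - 2)/(-2)) - 1*134656/140773 = (-26269 + (½)*(-½)*6) - 134656/140773 = (-26269 - 3/2) - 134656/140773 = -52541/2 - 134656/140773 = -7396623505/281546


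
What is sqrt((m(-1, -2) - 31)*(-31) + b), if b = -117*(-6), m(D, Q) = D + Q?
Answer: 2*sqrt(439) ≈ 41.905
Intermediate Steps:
b = 702
sqrt((m(-1, -2) - 31)*(-31) + b) = sqrt(((-1 - 2) - 31)*(-31) + 702) = sqrt((-3 - 31)*(-31) + 702) = sqrt(-34*(-31) + 702) = sqrt(1054 + 702) = sqrt(1756) = 2*sqrt(439)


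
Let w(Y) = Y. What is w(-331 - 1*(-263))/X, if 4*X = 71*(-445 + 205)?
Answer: 17/1065 ≈ 0.015962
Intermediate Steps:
X = -4260 (X = (71*(-445 + 205))/4 = (71*(-240))/4 = (¼)*(-17040) = -4260)
w(-331 - 1*(-263))/X = (-331 - 1*(-263))/(-4260) = (-331 + 263)*(-1/4260) = -68*(-1/4260) = 17/1065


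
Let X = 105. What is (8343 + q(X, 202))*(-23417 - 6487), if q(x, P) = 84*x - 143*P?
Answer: 350564592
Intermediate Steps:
q(x, P) = -143*P + 84*x
(8343 + q(X, 202))*(-23417 - 6487) = (8343 + (-143*202 + 84*105))*(-23417 - 6487) = (8343 + (-28886 + 8820))*(-29904) = (8343 - 20066)*(-29904) = -11723*(-29904) = 350564592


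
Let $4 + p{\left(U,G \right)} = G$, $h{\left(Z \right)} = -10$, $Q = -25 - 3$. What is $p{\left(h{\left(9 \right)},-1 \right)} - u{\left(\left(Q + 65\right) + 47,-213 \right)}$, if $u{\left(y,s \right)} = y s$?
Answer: $17887$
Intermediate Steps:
$Q = -28$
$p{\left(U,G \right)} = -4 + G$
$u{\left(y,s \right)} = s y$
$p{\left(h{\left(9 \right)},-1 \right)} - u{\left(\left(Q + 65\right) + 47,-213 \right)} = \left(-4 - 1\right) - - 213 \left(\left(-28 + 65\right) + 47\right) = -5 - - 213 \left(37 + 47\right) = -5 - \left(-213\right) 84 = -5 - -17892 = -5 + 17892 = 17887$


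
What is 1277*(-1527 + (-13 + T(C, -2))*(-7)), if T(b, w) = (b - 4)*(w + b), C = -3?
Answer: -2146637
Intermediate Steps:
T(b, w) = (-4 + b)*(b + w)
1277*(-1527 + (-13 + T(C, -2))*(-7)) = 1277*(-1527 + (-13 + ((-3)² - 4*(-3) - 4*(-2) - 3*(-2)))*(-7)) = 1277*(-1527 + (-13 + (9 + 12 + 8 + 6))*(-7)) = 1277*(-1527 + (-13 + 35)*(-7)) = 1277*(-1527 + 22*(-7)) = 1277*(-1527 - 154) = 1277*(-1681) = -2146637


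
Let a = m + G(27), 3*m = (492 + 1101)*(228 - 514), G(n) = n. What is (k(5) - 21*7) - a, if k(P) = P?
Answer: 151697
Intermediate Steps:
m = -151866 (m = ((492 + 1101)*(228 - 514))/3 = (1593*(-286))/3 = (⅓)*(-455598) = -151866)
a = -151839 (a = -151866 + 27 = -151839)
(k(5) - 21*7) - a = (5 - 21*7) - 1*(-151839) = (5 - 147) + 151839 = -142 + 151839 = 151697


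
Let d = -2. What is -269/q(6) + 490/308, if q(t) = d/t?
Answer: 17789/22 ≈ 808.59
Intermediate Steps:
q(t) = -2/t
-269/q(6) + 490/308 = -269/((-2/6)) + 490/308 = -269/((-2*1/6)) + 490*(1/308) = -269/(-1/3) + 35/22 = -269*(-3) + 35/22 = 807 + 35/22 = 17789/22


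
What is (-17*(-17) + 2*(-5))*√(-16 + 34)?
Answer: 837*√2 ≈ 1183.7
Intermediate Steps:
(-17*(-17) + 2*(-5))*√(-16 + 34) = (289 - 10)*√18 = 279*(3*√2) = 837*√2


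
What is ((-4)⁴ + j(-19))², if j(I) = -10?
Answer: 60516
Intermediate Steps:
((-4)⁴ + j(-19))² = ((-4)⁴ - 10)² = (256 - 10)² = 246² = 60516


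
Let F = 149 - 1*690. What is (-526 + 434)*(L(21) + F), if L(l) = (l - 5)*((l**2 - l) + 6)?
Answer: -577300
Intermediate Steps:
L(l) = (-5 + l)*(6 + l**2 - l)
F = -541 (F = 149 - 690 = -541)
(-526 + 434)*(L(21) + F) = (-526 + 434)*((-30 + 21**3 - 6*21**2 + 11*21) - 541) = -92*((-30 + 9261 - 6*441 + 231) - 541) = -92*((-30 + 9261 - 2646 + 231) - 541) = -92*(6816 - 541) = -92*6275 = -577300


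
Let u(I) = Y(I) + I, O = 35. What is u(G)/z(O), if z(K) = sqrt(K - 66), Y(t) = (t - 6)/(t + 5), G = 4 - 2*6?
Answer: 10*I*sqrt(31)/93 ≈ 0.59868*I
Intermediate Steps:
G = -8 (G = 4 - 12 = -8)
Y(t) = (-6 + t)/(5 + t)
z(K) = sqrt(-66 + K)
u(I) = I + (-6 + I)/(5 + I) (u(I) = (-6 + I)/(5 + I) + I = I + (-6 + I)/(5 + I))
u(G)/z(O) = ((-6 - 8 - 8*(5 - 8))/(5 - 8))/(sqrt(-66 + 35)) = ((-6 - 8 - 8*(-3))/(-3))/(sqrt(-31)) = (-(-6 - 8 + 24)/3)/((I*sqrt(31))) = (-1/3*10)*(-I*sqrt(31)/31) = -(-10)*I*sqrt(31)/93 = 10*I*sqrt(31)/93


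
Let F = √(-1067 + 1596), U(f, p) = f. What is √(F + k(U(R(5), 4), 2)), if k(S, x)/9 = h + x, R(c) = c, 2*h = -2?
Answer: 4*√2 ≈ 5.6569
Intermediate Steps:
h = -1 (h = (½)*(-2) = -1)
k(S, x) = -9 + 9*x (k(S, x) = 9*(-1 + x) = -9 + 9*x)
F = 23 (F = √529 = 23)
√(F + k(U(R(5), 4), 2)) = √(23 + (-9 + 9*2)) = √(23 + (-9 + 18)) = √(23 + 9) = √32 = 4*√2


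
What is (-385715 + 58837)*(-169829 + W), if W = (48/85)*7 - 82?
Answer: 4720804436922/85 ≈ 5.5539e+10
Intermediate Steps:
W = -6634/85 (W = (48*(1/85))*7 - 82 = (48/85)*7 - 82 = 336/85 - 82 = -6634/85 ≈ -78.047)
(-385715 + 58837)*(-169829 + W) = (-385715 + 58837)*(-169829 - 6634/85) = -326878*(-14442099/85) = 4720804436922/85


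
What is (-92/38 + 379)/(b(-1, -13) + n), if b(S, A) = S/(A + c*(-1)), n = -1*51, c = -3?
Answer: -71550/9671 ≈ -7.3984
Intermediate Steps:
n = -51
b(S, A) = S/(3 + A) (b(S, A) = S/(A - 3*(-1)) = S/(A + 3) = S/(3 + A))
(-92/38 + 379)/(b(-1, -13) + n) = (-92/38 + 379)/(-1/(3 - 13) - 51) = (-92*1/38 + 379)/(-1/(-10) - 51) = (-46/19 + 379)/(-1*(-1/10) - 51) = 7155/(19*(1/10 - 51)) = 7155/(19*(-509/10)) = (7155/19)*(-10/509) = -71550/9671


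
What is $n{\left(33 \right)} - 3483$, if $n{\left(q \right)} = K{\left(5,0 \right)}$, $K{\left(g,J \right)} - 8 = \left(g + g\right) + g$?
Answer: $-3460$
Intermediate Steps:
$K{\left(g,J \right)} = 8 + 3 g$ ($K{\left(g,J \right)} = 8 + \left(\left(g + g\right) + g\right) = 8 + \left(2 g + g\right) = 8 + 3 g$)
$n{\left(q \right)} = 23$ ($n{\left(q \right)} = 8 + 3 \cdot 5 = 8 + 15 = 23$)
$n{\left(33 \right)} - 3483 = 23 - 3483 = -3460$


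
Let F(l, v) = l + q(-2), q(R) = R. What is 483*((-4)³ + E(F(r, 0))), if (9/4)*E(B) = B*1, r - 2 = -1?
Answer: -93380/3 ≈ -31127.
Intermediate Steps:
r = 1 (r = 2 - 1 = 1)
F(l, v) = -2 + l (F(l, v) = l - 2 = -2 + l)
E(B) = 4*B/9 (E(B) = 4*(B*1)/9 = 4*B/9)
483*((-4)³ + E(F(r, 0))) = 483*((-4)³ + 4*(-2 + 1)/9) = 483*(-64 + (4/9)*(-1)) = 483*(-64 - 4/9) = 483*(-580/9) = -93380/3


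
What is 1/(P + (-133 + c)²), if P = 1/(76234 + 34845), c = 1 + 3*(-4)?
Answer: 111079/2303334145 ≈ 4.8225e-5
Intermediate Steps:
c = -11 (c = 1 - 12 = -11)
P = 1/111079 ≈ 9.0026e-6
1/(P + (-133 + c)²) = 1/(1/111079 + (-133 - 11)²) = 1/(1/111079 + (-144)²) = 1/(1/111079 + 20736) = 1/(2303334145/111079) = 111079/2303334145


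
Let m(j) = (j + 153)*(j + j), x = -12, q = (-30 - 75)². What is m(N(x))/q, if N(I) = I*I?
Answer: 9504/1225 ≈ 7.7584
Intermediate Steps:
q = 11025 (q = (-105)² = 11025)
N(I) = I²
m(j) = 2*j*(153 + j) (m(j) = (153 + j)*(2*j) = 2*j*(153 + j))
m(N(x))/q = (2*(-12)²*(153 + (-12)²))/11025 = (2*144*(153 + 144))*(1/11025) = (2*144*297)*(1/11025) = 85536*(1/11025) = 9504/1225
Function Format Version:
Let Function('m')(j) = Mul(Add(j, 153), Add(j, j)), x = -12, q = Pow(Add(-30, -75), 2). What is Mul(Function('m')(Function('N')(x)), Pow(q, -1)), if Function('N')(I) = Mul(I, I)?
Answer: Rational(9504, 1225) ≈ 7.7584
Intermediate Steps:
q = 11025 (q = Pow(-105, 2) = 11025)
Function('N')(I) = Pow(I, 2)
Function('m')(j) = Mul(2, j, Add(153, j)) (Function('m')(j) = Mul(Add(153, j), Mul(2, j)) = Mul(2, j, Add(153, j)))
Mul(Function('m')(Function('N')(x)), Pow(q, -1)) = Mul(Mul(2, Pow(-12, 2), Add(153, Pow(-12, 2))), Pow(11025, -1)) = Mul(Mul(2, 144, Add(153, 144)), Rational(1, 11025)) = Mul(Mul(2, 144, 297), Rational(1, 11025)) = Mul(85536, Rational(1, 11025)) = Rational(9504, 1225)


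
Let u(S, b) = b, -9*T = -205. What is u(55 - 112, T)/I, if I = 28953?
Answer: 205/260577 ≈ 0.00078672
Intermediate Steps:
T = 205/9 (T = -⅑*(-205) = 205/9 ≈ 22.778)
u(55 - 112, T)/I = (205/9)/28953 = (205/9)*(1/28953) = 205/260577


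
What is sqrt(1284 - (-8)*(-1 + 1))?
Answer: 2*sqrt(321) ≈ 35.833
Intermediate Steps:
sqrt(1284 - (-8)*(-1 + 1)) = sqrt(1284 - (-8)*0) = sqrt(1284 - 2*0) = sqrt(1284 + 0) = sqrt(1284) = 2*sqrt(321)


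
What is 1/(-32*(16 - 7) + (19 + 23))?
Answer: -1/246 ≈ -0.0040650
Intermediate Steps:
1/(-32*(16 - 7) + (19 + 23)) = 1/(-32*9 + 42) = 1/(-288 + 42) = 1/(-246) = -1/246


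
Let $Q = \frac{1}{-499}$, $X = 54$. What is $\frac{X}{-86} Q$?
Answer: $\frac{27}{21457} \approx 0.0012583$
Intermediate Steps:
$Q = - \frac{1}{499} \approx -0.002004$
$\frac{X}{-86} Q = \frac{54}{-86} \left(- \frac{1}{499}\right) = 54 \left(- \frac{1}{86}\right) \left(- \frac{1}{499}\right) = \left(- \frac{27}{43}\right) \left(- \frac{1}{499}\right) = \frac{27}{21457}$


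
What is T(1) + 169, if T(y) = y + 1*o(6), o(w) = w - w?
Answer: 170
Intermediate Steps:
o(w) = 0
T(y) = y (T(y) = y + 1*0 = y + 0 = y)
T(1) + 169 = 1 + 169 = 170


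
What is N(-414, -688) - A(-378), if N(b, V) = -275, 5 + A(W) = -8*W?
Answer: -3294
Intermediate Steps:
A(W) = -5 - 8*W
N(-414, -688) - A(-378) = -275 - (-5 - 8*(-378)) = -275 - (-5 + 3024) = -275 - 1*3019 = -275 - 3019 = -3294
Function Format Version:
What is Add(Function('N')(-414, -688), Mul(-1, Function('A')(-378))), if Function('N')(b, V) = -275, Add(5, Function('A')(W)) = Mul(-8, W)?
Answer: -3294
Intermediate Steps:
Function('A')(W) = Add(-5, Mul(-8, W))
Add(Function('N')(-414, -688), Mul(-1, Function('A')(-378))) = Add(-275, Mul(-1, Add(-5, Mul(-8, -378)))) = Add(-275, Mul(-1, Add(-5, 3024))) = Add(-275, Mul(-1, 3019)) = Add(-275, -3019) = -3294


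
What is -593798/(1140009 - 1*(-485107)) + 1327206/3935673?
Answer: -30021841693/1065987527178 ≈ -0.028163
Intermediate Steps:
-593798/(1140009 - 1*(-485107)) + 1327206/3935673 = -593798/(1140009 + 485107) + 1327206*(1/3935673) = -593798/1625116 + 442402/1311891 = -593798*1/1625116 + 442402/1311891 = -296899/812558 + 442402/1311891 = -30021841693/1065987527178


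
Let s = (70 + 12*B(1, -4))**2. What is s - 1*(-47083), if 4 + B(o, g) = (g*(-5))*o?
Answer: 115727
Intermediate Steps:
B(o, g) = -4 - 5*g*o (B(o, g) = -4 + (g*(-5))*o = -4 + (-5*g)*o = -4 - 5*g*o)
s = 68644 (s = (70 + 12*(-4 - 5*(-4)*1))**2 = (70 + 12*(-4 + 20))**2 = (70 + 12*16)**2 = (70 + 192)**2 = 262**2 = 68644)
s - 1*(-47083) = 68644 - 1*(-47083) = 68644 + 47083 = 115727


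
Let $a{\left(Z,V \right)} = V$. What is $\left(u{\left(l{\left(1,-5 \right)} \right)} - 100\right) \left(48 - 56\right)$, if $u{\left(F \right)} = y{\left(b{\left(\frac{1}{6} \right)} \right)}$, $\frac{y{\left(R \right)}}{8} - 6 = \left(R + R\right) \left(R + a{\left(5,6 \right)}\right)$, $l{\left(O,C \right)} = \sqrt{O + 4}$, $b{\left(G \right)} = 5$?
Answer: $-6624$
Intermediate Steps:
$l{\left(O,C \right)} = \sqrt{4 + O}$
$y{\left(R \right)} = 48 + 16 R \left(6 + R\right)$ ($y{\left(R \right)} = 48 + 8 \left(R + R\right) \left(R + 6\right) = 48 + 8 \cdot 2 R \left(6 + R\right) = 48 + 16 R \left(6 + R\right)$)
$u{\left(F \right)} = 928$ ($u{\left(F \right)} = 48 + 16 \cdot 5^{2} + 96 \cdot 5 = 48 + 16 \cdot 25 + 480 = 48 + 400 + 480 = 928$)
$\left(u{\left(l{\left(1,-5 \right)} \right)} - 100\right) \left(48 - 56\right) = \left(928 - 100\right) \left(48 - 56\right) = 828 \left(-8\right) = -6624$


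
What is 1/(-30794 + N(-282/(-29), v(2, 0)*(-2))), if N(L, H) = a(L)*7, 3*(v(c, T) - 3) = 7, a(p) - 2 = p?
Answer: -29/890646 ≈ -3.2561e-5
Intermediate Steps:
a(p) = 2 + p
v(c, T) = 16/3 (v(c, T) = 3 + (1/3)*7 = 3 + 7/3 = 16/3)
N(L, H) = 14 + 7*L (N(L, H) = (2 + L)*7 = 14 + 7*L)
1/(-30794 + N(-282/(-29), v(2, 0)*(-2))) = 1/(-30794 + (14 + 7*(-282/(-29)))) = 1/(-30794 + (14 + 7*(-282*(-1/29)))) = 1/(-30794 + (14 + 7*(282/29))) = 1/(-30794 + (14 + 1974/29)) = 1/(-30794 + 2380/29) = 1/(-890646/29) = -29/890646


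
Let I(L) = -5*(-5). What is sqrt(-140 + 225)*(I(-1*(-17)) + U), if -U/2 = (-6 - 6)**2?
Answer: -263*sqrt(85) ≈ -2424.7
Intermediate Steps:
I(L) = 25
U = -288 (U = -2*(-6 - 6)**2 = -2*(-12)**2 = -2*144 = -288)
sqrt(-140 + 225)*(I(-1*(-17)) + U) = sqrt(-140 + 225)*(25 - 288) = sqrt(85)*(-263) = -263*sqrt(85)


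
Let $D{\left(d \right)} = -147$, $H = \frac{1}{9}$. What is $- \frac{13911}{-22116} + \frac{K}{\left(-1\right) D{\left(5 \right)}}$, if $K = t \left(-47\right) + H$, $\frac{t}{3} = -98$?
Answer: $\frac{922938787}{9753156} \approx 94.63$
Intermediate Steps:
$t = -294$ ($t = 3 \left(-98\right) = -294$)
$H = \frac{1}{9} \approx 0.11111$
$K = \frac{124363}{9}$ ($K = \left(-294\right) \left(-47\right) + \frac{1}{9} = 13818 + \frac{1}{9} = \frac{124363}{9} \approx 13818.0$)
$- \frac{13911}{-22116} + \frac{K}{\left(-1\right) D{\left(5 \right)}} = - \frac{13911}{-22116} + \frac{124363}{9 \left(\left(-1\right) \left(-147\right)\right)} = \left(-13911\right) \left(- \frac{1}{22116}\right) + \frac{124363}{9 \cdot 147} = \frac{4637}{7372} + \frac{124363}{9} \cdot \frac{1}{147} = \frac{4637}{7372} + \frac{124363}{1323} = \frac{922938787}{9753156}$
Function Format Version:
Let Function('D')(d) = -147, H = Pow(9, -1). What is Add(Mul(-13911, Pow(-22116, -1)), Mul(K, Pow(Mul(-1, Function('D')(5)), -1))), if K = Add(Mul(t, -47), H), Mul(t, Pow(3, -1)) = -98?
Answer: Rational(922938787, 9753156) ≈ 94.630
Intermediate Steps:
t = -294 (t = Mul(3, -98) = -294)
H = Rational(1, 9) ≈ 0.11111
K = Rational(124363, 9) (K = Add(Mul(-294, -47), Rational(1, 9)) = Add(13818, Rational(1, 9)) = Rational(124363, 9) ≈ 13818.)
Add(Mul(-13911, Pow(-22116, -1)), Mul(K, Pow(Mul(-1, Function('D')(5)), -1))) = Add(Mul(-13911, Pow(-22116, -1)), Mul(Rational(124363, 9), Pow(Mul(-1, -147), -1))) = Add(Mul(-13911, Rational(-1, 22116)), Mul(Rational(124363, 9), Pow(147, -1))) = Add(Rational(4637, 7372), Mul(Rational(124363, 9), Rational(1, 147))) = Add(Rational(4637, 7372), Rational(124363, 1323)) = Rational(922938787, 9753156)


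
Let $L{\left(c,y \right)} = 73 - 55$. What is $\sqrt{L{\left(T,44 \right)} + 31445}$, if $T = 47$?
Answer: $\sqrt{31463} \approx 177.38$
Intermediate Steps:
$L{\left(c,y \right)} = 18$ ($L{\left(c,y \right)} = 73 - 55 = 18$)
$\sqrt{L{\left(T,44 \right)} + 31445} = \sqrt{18 + 31445} = \sqrt{31463}$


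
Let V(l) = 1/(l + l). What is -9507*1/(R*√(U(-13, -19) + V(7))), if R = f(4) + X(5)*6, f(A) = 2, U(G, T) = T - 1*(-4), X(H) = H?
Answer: 9507*I*√2926/6688 ≈ 76.893*I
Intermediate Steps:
U(G, T) = 4 + T (U(G, T) = T + 4 = 4 + T)
V(l) = 1/(2*l)
R = 32 (R = 2 + 5*6 = 2 + 30 = 32)
-9507*1/(R*√(U(-13, -19) + V(7))) = -9507*1/(32*√((4 - 19) + (½)/7)) = -9507*1/(32*√(-15 + (½)*(⅐))) = -9507*1/(32*√(-15 + 1/14)) = -9507*(-I*√2926/6688) = -(-9507)*I*√2926/6688 = 9507*I*√2926/6688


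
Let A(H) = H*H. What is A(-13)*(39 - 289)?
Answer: -42250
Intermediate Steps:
A(H) = H**2
A(-13)*(39 - 289) = (-13)**2*(39 - 289) = 169*(-250) = -42250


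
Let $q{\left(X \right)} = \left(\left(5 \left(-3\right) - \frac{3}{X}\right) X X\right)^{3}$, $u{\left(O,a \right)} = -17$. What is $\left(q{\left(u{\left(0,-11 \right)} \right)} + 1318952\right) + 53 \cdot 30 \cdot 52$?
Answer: $-78621376672$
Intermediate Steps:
$q{\left(X \right)} = X^{6} \left(-15 - \frac{3}{X}\right)^{3}$ ($q{\left(X \right)} = \left(\left(-15 - \frac{3}{X}\right) X X\right)^{3} = \left(X \left(-15 - \frac{3}{X}\right) X\right)^{3} = \left(X^{2} \left(-15 - \frac{3}{X}\right)\right)^{3} = X^{6} \left(-15 - \frac{3}{X}\right)^{3}$)
$\left(q{\left(u{\left(0,-11 \right)} \right)} + 1318952\right) + 53 \cdot 30 \cdot 52 = \left(- 27 \left(-17\right)^{3} \left(1 + 5 \left(-17\right)\right)^{3} + 1318952\right) + 53 \cdot 30 \cdot 52 = \left(\left(-27\right) \left(-4913\right) \left(1 - 85\right)^{3} + 1318952\right) + 1590 \cdot 52 = \left(\left(-27\right) \left(-4913\right) \left(-84\right)^{3} + 1318952\right) + 82680 = \left(\left(-27\right) \left(-4913\right) \left(-592704\right) + 1318952\right) + 82680 = \left(-78622778304 + 1318952\right) + 82680 = -78621459352 + 82680 = -78621376672$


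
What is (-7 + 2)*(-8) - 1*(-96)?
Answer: 136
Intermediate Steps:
(-7 + 2)*(-8) - 1*(-96) = -5*(-8) + 96 = 40 + 96 = 136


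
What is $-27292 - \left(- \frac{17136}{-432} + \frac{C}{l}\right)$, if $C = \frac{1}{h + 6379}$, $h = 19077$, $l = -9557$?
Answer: $- \frac{19947988929037}{729848976} \approx -27332.0$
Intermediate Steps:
$C = \frac{1}{25456}$ ($C = \frac{1}{19077 + 6379} = \frac{1}{25456} \approx 3.9283 \cdot 10^{-5}$)
$-27292 - \left(- \frac{17136}{-432} + \frac{C}{l}\right) = -27292 - \left(- \frac{17136}{-432} + \frac{1}{25456 \left(-9557\right)}\right) = -27292 - \left(\left(-17136\right) \left(- \frac{1}{432}\right) + \frac{1}{25456} \left(- \frac{1}{9557}\right)\right) = -27292 - \left(\frac{119}{3} - \frac{1}{243282992}\right) = -27292 - \frac{28950676045}{729848976} = - \frac{19947988929037}{729848976}$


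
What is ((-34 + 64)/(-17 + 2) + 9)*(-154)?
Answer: -1078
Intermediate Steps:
((-34 + 64)/(-17 + 2) + 9)*(-154) = (30/(-15) + 9)*(-154) = (30*(-1/15) + 9)*(-154) = (-2 + 9)*(-154) = 7*(-154) = -1078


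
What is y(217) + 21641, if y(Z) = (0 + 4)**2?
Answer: 21657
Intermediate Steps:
y(Z) = 16 (y(Z) = 4**2 = 16)
y(217) + 21641 = 16 + 21641 = 21657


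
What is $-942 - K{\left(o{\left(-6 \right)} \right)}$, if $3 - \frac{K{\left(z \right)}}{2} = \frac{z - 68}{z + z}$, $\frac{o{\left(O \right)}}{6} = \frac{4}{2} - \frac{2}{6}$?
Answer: $- \frac{4769}{5} \approx -953.8$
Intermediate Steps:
$o{\left(O \right)} = 10$ ($o{\left(O \right)} = 6 \left(\frac{4}{2} - \frac{2}{6}\right) = 6 \left(4 \cdot \frac{1}{2} - \frac{1}{3}\right) = 6 \left(2 - \frac{1}{3}\right) = 6 \cdot \frac{5}{3} = 10$)
$K{\left(z \right)} = 6 - \frac{-68 + z}{z}$ ($K{\left(z \right)} = 6 - 2 \frac{z - 68}{z + z} = 6 - 2 \frac{-68 + z}{2 z} = 6 - \frac{-68 + z}{z}$)
$-942 - K{\left(o{\left(-6 \right)} \right)} = -942 - \left(5 + \frac{68}{10}\right) = -942 - \left(5 + 68 \cdot \frac{1}{10}\right) = -942 - \left(5 + \frac{34}{5}\right) = -942 - \frac{59}{5} = - \frac{4769}{5}$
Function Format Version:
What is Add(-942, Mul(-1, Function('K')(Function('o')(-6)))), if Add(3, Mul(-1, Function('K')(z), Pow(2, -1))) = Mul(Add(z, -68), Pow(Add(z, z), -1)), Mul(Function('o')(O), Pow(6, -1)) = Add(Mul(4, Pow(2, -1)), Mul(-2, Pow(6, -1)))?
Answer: Rational(-4769, 5) ≈ -953.80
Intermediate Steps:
Function('o')(O) = 10 (Function('o')(O) = Mul(6, Add(Mul(4, Pow(2, -1)), Mul(-2, Pow(6, -1)))) = Mul(6, Add(Mul(4, Rational(1, 2)), Mul(-2, Rational(1, 6)))) = Mul(6, Add(2, Rational(-1, 3))) = Mul(6, Rational(5, 3)) = 10)
Function('K')(z) = Add(6, Mul(-1, Pow(z, -1), Add(-68, z))) (Function('K')(z) = Add(6, Mul(-2, Mul(Add(z, -68), Pow(Add(z, z), -1)))) = Add(6, Mul(-2, Mul(Add(-68, z), Pow(Mul(2, z), -1)))) = Add(6, Mul(-2, Mul(Add(-68, z), Mul(Rational(1, 2), Pow(z, -1))))) = Add(6, Mul(-2, Mul(Rational(1, 2), Pow(z, -1), Add(-68, z)))) = Add(6, Mul(-1, Pow(z, -1), Add(-68, z))))
Add(-942, Mul(-1, Function('K')(Function('o')(-6)))) = Add(-942, Mul(-1, Add(5, Mul(68, Pow(10, -1))))) = Add(-942, Mul(-1, Add(5, Mul(68, Rational(1, 10))))) = Add(-942, Mul(-1, Add(5, Rational(34, 5)))) = Add(-942, Mul(-1, Rational(59, 5))) = Add(-942, Rational(-59, 5)) = Rational(-4769, 5)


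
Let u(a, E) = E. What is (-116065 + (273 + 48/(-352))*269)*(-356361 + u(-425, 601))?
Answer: 166962259240/11 ≈ 1.5178e+10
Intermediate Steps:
(-116065 + (273 + 48/(-352))*269)*(-356361 + u(-425, 601)) = (-116065 + (273 + 48/(-352))*269)*(-356361 + 601) = (-116065 + (273 + 48*(-1/352))*269)*(-355760) = (-116065 + (273 - 3/22)*269)*(-355760) = (-116065 + (6003/22)*269)*(-355760) = (-116065 + 1614807/22)*(-355760) = -938623/22*(-355760) = 166962259240/11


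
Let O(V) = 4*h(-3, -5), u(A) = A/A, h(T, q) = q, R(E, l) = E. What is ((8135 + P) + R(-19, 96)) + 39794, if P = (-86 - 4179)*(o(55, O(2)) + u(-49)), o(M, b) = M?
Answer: -190930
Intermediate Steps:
u(A) = 1
O(V) = -20 (O(V) = 4*(-5) = -20)
P = -238840 (P = (-86 - 4179)*(55 + 1) = -4265*56 = -238840)
((8135 + P) + R(-19, 96)) + 39794 = ((8135 - 238840) - 19) + 39794 = (-230705 - 19) + 39794 = -230724 + 39794 = -190930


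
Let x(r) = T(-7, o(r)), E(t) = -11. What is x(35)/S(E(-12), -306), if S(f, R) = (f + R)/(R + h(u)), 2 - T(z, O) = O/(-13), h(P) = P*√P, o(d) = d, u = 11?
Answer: 18666/4121 - 671*√11/4121 ≈ 3.9895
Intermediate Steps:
h(P) = P^(3/2)
T(z, O) = 2 + O/13 (T(z, O) = 2 - O/(-13) = 2 - O*(-1)/13 = 2 - (-1)*O/13 = 2 + O/13)
S(f, R) = (R + f)/(R + 11*√11) (S(f, R) = (f + R)/(R + 11^(3/2)) = (R + f)/(R + 11*√11))
x(r) = 2 + r/13
x(35)/S(E(-12), -306) = (2 + (1/13)*35)/(((-306 - 11)/(-306 + 11*√11))) = (2 + 35/13)/((-317/(-306 + 11*√11))) = 61/(13*((-317/(-306 + 11*√11)))) = 61*(306/317 - 11*√11/317)/13 = 18666/4121 - 671*√11/4121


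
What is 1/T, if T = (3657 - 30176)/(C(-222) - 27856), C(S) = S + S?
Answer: 28300/26519 ≈ 1.0672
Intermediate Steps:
C(S) = 2*S
T = 26519/28300 (T = (3657 - 30176)/(2*(-222) - 27856) = -26519/(-444 - 27856) = -26519/(-28300) = -26519*(-1/28300) = 26519/28300 ≈ 0.93707)
1/T = 1/(26519/28300) = 28300/26519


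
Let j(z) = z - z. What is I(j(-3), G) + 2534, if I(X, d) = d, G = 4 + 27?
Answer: 2565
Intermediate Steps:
j(z) = 0
G = 31
I(j(-3), G) + 2534 = 31 + 2534 = 2565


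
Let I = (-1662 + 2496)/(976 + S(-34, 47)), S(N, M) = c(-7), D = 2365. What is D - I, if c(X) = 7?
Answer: 2323961/983 ≈ 2364.2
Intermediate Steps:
S(N, M) = 7
I = 834/983 (I = (-1662 + 2496)/(976 + 7) = 834/983 ≈ 0.84842)
D - I = 2365 - 1*834/983 = 2365 - 834/983 = 2323961/983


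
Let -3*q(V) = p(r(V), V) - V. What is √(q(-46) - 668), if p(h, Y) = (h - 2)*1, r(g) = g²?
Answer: 2*I*√347 ≈ 37.256*I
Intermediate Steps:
p(h, Y) = -2 + h (p(h, Y) = (-2 + h)*1 = -2 + h)
q(V) = ⅔ - V²/3 + V/3 (q(V) = -((-2 + V²) - V)/3 = -(-2 + V² - V)/3 = ⅔ - V²/3 + V/3)
√(q(-46) - 668) = √((⅔ - ⅓*(-46)² + (⅓)*(-46)) - 668) = √((⅔ - ⅓*2116 - 46/3) - 668) = √((⅔ - 2116/3 - 46/3) - 668) = √(-720 - 668) = √(-1388) = 2*I*√347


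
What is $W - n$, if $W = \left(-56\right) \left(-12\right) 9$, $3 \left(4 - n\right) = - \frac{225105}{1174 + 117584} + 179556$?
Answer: $\frac{7825602133}{118758} \approx 65895.0$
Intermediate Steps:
$n = - \frac{7107353749}{118758}$ ($n = 4 - \frac{- \frac{225105}{1174 + 117584} + 179556}{3} = 4 - \frac{- \frac{225105}{118758} + 179556}{3} = 4 - \frac{\left(-225105\right) \frac{1}{118758} + 179556}{3} = 4 - \frac{- \frac{75035}{39586} + 179556}{3} = 4 - \frac{7107828781}{118758} = - \frac{7107353749}{118758} \approx -59847.0$)
$W = 6048$ ($W = 672 \cdot 9 = 6048$)
$W - n = 6048 - - \frac{7107353749}{118758} = 6048 + \frac{7107353749}{118758} = \frac{7825602133}{118758}$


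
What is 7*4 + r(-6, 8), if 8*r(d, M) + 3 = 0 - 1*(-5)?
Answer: 113/4 ≈ 28.250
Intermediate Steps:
r(d, M) = ¼ (r(d, M) = -3/8 + (0 - 1*(-5))/8 = -3/8 + (0 + 5)/8 = -3/8 + (⅛)*5 = -3/8 + 5/8 = ¼)
7*4 + r(-6, 8) = 7*4 + ¼ = 28 + ¼ = 113/4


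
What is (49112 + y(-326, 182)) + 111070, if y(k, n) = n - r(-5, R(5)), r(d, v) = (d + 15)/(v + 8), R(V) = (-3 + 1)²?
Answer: 962179/6 ≈ 1.6036e+5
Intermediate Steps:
R(V) = 4 (R(V) = (-2)² = 4)
r(d, v) = (15 + d)/(8 + v)
y(k, n) = -⅚ + n (y(k, n) = n - (15 - 5)/(8 + 4) = n - 10/12 = n - 1*⅚ = n - ⅚ = -⅚ + n)
(49112 + y(-326, 182)) + 111070 = (49112 + (-⅚ + 182)) + 111070 = (49112 + 1087/6) + 111070 = 295759/6 + 111070 = 962179/6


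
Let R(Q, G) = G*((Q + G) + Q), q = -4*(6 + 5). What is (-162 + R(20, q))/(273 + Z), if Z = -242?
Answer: 14/31 ≈ 0.45161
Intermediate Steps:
q = -44 (q = -4*11 = -44)
R(Q, G) = G*(G + 2*Q) (R(Q, G) = G*((G + Q) + Q) = G*(G + 2*Q))
(-162 + R(20, q))/(273 + Z) = (-162 - 44*(-44 + 2*20))/(273 - 242) = (-162 - 44*(-44 + 40))/31 = (-162 - 44*(-4))*(1/31) = (-162 + 176)*(1/31) = 14*(1/31) = 14/31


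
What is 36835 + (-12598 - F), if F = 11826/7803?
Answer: 7004055/289 ≈ 24236.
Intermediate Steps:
F = 438/289 (F = 11826*(1/7803) = 438/289 ≈ 1.5156)
36835 + (-12598 - F) = 36835 + (-12598 - 1*438/289) = 36835 + (-12598 - 438/289) = 36835 - 3641260/289 = 7004055/289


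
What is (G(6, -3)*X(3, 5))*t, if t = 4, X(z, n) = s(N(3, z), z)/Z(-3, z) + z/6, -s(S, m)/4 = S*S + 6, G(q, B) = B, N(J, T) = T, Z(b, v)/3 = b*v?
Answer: -98/3 ≈ -32.667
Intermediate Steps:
Z(b, v) = 3*b*v (Z(b, v) = 3*(b*v) = 3*b*v)
s(S, m) = -24 - 4*S² (s(S, m) = -4*(S*S + 6) = -4*(S² + 6) = -4*(6 + S²) = -24 - 4*S²)
X(z, n) = z/6 - (-24 - 4*z²)/(9*z) (X(z, n) = (-24 - 4*z²)/((3*(-3)*z)) + z/6 = (-24 - 4*z²)/((-9*z)) + z*(⅙) = (-24 - 4*z²)*(-1/(9*z)) + z/6 = -(-24 - 4*z²)/(9*z) + z/6 = z/6 - (-24 - 4*z²)/(9*z))
(G(6, -3)*X(3, 5))*t = -(48 + 11*3²)/(6*3)*4 = -(48 + 11*9)/(6*3)*4 = -(48 + 99)/(6*3)*4 = -147/(6*3)*4 = -3*49/18*4 = -49/6*4 = -98/3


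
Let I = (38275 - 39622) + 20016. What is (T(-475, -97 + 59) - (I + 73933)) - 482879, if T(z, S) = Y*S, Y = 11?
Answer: -575899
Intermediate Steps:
I = 18669 (I = -1347 + 20016 = 18669)
T(z, S) = 11*S
(T(-475, -97 + 59) - (I + 73933)) - 482879 = (11*(-97 + 59) - (18669 + 73933)) - 482879 = (11*(-38) - 1*92602) - 482879 = (-418 - 92602) - 482879 = -93020 - 482879 = -575899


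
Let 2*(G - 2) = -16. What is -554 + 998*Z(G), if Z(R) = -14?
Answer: -14526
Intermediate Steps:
G = -6 (G = 2 + (½)*(-16) = 2 - 8 = -6)
-554 + 998*Z(G) = -554 + 998*(-14) = -554 - 13972 = -14526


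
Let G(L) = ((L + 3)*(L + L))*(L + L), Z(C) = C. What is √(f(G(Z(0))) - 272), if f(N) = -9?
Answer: I*√281 ≈ 16.763*I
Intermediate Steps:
G(L) = 4*L²*(3 + L) (G(L) = ((3 + L)*(2*L))*(2*L) = (2*L*(3 + L))*(2*L) = 4*L²*(3 + L))
√(f(G(Z(0))) - 272) = √(-9 - 272) = √(-281) = I*√281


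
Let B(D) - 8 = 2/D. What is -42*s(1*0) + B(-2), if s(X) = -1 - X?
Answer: 49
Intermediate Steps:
B(D) = 8 + 2/D
-42*s(1*0) + B(-2) = -42*(-1 - 0) + (8 + 2/(-2)) = -42*(-1 - 1*0) + (8 + 2*(-½)) = -42*(-1 + 0) + (8 - 1) = -42*(-1) + 7 = 42 + 7 = 49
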